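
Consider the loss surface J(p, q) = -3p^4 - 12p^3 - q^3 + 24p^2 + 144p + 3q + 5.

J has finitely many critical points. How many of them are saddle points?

J separates as a function of p plus a function of q, so ∇J=0 decouples.
∂J/∂p = -12(p - 2)(p + 2)(p + 3) = 0 at p ∈ {-3, -2, 2}; ∂J/∂q = -3(q - 1)(q + 1) = 0 at q ∈ {-1, 1}.
The Hessian is diagonal: diag(J_pp, J_qq). Second derivatives: J_pp(-3)=-60, J_pp(-2)=48, J_pp(2)=-240; J_qq(-1)=6, J_qq(1)=-6.
Saddle points occur where the two diagonal entries have opposite signs: (-3, -1), (-2, 1), (2, -1). Count: 3.

3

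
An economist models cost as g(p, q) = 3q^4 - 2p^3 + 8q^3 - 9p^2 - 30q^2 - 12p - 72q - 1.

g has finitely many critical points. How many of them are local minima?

g separates as a function of p plus a function of q, so ∇g=0 decouples.
∂g/∂p = -6(p + 1)(p + 2) = 0 at p ∈ {-2, -1}; ∂g/∂q = 12(q - 2)(q + 1)(q + 3) = 0 at q ∈ {-3, -1, 2}.
The Hessian is diagonal: diag(g_pp, g_qq). Second derivatives: g_pp(-2)=6, g_pp(-1)=-6; g_qq(-3)=120, g_qq(-1)=-72, g_qq(2)=180.
Local minima occur where both diagonal entries positive: (-2, -3), (-2, 2). Count: 2.

2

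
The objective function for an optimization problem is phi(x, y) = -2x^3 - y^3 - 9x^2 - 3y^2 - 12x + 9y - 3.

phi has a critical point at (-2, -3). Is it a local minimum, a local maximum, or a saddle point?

The mixed partial ∂²phi/∂x∂y is 0, so the Hessian at any point is diag(phi_xx, phi_yy) = diag(-6(2x + 3), -6(y + 1)).
At (-2, -3): H = diag(6, 12).
Both eigenvalues are positive, so H is positive definite: a local minimum.

local minimum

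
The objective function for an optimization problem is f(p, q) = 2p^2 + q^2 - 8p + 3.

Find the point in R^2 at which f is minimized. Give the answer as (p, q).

f(p,q) separates as A(p) + B(q) + 3, so its minimum is min A + min B + 3.
A'(p) = 4p - 8 vanishes at p ∈ {2}; B'(q) = 2q vanishes at q ∈ {0}.
Local minima of A (where A''>0): A(2)=-8. Local minima of B: B(0)=0.
So the global minimum of f is A(2) + B(0) + 3 = -8 + 0 + 3 = -5, attained at (2, 0).

(2, 0)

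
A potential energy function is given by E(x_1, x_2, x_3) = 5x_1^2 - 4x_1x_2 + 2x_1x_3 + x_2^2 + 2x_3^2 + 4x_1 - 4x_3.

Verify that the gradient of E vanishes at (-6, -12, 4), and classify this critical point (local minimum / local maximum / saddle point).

∇E = (10x_1 - 4x_2 + 2x_3 + 4, -4x_1 + 2x_2, 2x_1 + 4x_3 - 4); substituting (-6, -12, 4) gives ∇E = (0, 0, 0), so (-6, -12, 4) is indeed a critical point.
The Hessian is constant: H = [[10, -4, 2], [-4, 2, 0], [2, 0, 4]].
Leading principal minors: Δ₁ = 10, Δ₂ = 4, Δ₃ = 8.
All leading minors are positive, so H is positive definite: a local minimum.

local minimum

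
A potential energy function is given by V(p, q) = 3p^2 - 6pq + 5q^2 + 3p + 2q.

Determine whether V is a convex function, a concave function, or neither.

V is quadratic, so its Hessian is the constant matrix H = [[6, -6], [-6, 10]].
det(H) = 24, tr(H) = 16.
det(H) > 0 and tr(H) > 0, so H is positive definite everywhere: convex.

convex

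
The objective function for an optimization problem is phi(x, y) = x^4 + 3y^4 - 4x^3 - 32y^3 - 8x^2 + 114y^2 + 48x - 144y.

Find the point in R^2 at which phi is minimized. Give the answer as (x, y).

phi(x,y) separates as P(x) + Q(y), so its minimum is min P + min Q.
P'(x) = 4(x - 3)(x - 2)(x + 2) vanishes at x ∈ {-2, 2, 3}; Q'(y) = 12(y - 4)(y - 3)(y - 1) vanishes at y ∈ {1, 3, 4}.
Local minima of P (where P''>0): P(-2)=-80, P(3)=45. Local minima of Q: Q(1)=-59, Q(4)=-32.
So the global minimum of phi is P(-2) + Q(1) = -80 − 59 = -139, attained at (-2, 1).

(-2, 1)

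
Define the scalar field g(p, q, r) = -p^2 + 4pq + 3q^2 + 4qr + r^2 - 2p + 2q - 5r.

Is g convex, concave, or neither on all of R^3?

neither

g is quadratic, so its Hessian is the constant matrix H = [[-2, 4, 0], [4, 6, 4], [0, 4, 2]].
Leading principal minors: -2, -28, -24.
Neither pattern holds ⇒ H is indefinite ⇒ neither convex nor concave.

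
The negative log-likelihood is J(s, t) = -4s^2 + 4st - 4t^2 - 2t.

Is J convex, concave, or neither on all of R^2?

J is quadratic, so its Hessian is the constant matrix H = [[-8, 4], [4, -8]].
det(H) = 48, tr(H) = -16.
det(H) > 0 and tr(H) < 0, so H is negative definite everywhere: concave.

concave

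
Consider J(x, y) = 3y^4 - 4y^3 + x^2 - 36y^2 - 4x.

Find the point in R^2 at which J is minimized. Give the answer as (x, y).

(2, 3)

J(x,y) separates as P(x) + Q(y), so its minimum is min P + min Q.
P'(x) = 2x - 4 vanishes at x ∈ {2}; Q'(y) = 12y(y - 3)(y + 2) vanishes at y ∈ {-2, 0, 3}.
Local minima of P (where P''>0): P(2)=-4. Local minima of Q: Q(-2)=-64, Q(3)=-189.
So the global minimum of J is P(2) + Q(3) = -4 − 189 = -193, attained at (2, 3).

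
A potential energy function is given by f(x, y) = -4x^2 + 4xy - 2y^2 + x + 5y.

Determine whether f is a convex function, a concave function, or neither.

concave

f is quadratic, so its Hessian is the constant matrix H = [[-8, 4], [4, -4]].
det(H) = 16, tr(H) = -12.
det(H) > 0 and tr(H) < 0, so H is negative definite everywhere: concave.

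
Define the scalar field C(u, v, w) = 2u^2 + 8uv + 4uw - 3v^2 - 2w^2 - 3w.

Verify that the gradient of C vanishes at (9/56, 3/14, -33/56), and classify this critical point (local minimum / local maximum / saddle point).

saddle point

∇C = (4u + 8v + 4w, 8u - 6v, 4u - 4w - 3); substituting (9/56, 3/14, -33/56) gives ∇C = (0, 0, 0), so (9/56, 3/14, -33/56) is indeed a critical point.
The Hessian is constant: H = [[4, 8, 4], [8, -6, 0], [4, 0, -4]].
Leading principal minors: Δ₁ = 4, Δ₂ = -88, Δ₃ = 448.
The minors fit neither the all-positive nor the alternating-sign pattern, so H is indefinite: a saddle point.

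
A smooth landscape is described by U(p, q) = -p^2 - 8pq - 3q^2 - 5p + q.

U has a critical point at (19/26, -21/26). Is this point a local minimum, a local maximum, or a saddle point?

The Hessian of U is constant: H = [[-2, -8], [-8, -6]].
det(H) = (-2)·(-6) − (-8)² = -52.
Since det(H) < 0, H is indefinite and the critical point is a saddle point.

saddle point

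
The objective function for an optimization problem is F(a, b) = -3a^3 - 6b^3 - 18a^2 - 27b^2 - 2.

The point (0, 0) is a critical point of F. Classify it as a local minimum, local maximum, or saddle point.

The mixed partial ∂²F/∂a∂b is 0, so the Hessian at any point is diag(F_aa, F_bb) = diag(-18(a + 2), -18(2b + 3)).
At (0, 0): H = diag(-36, -54).
Both eigenvalues are negative, so H is negative definite: a local maximum.

local maximum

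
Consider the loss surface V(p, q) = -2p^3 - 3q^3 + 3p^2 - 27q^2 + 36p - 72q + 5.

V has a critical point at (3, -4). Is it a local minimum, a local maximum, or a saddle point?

saddle point

The mixed partial ∂²V/∂p∂q is 0, so the Hessian at any point is diag(V_pp, V_qq) = diag(6(-2p + 1), -18(q + 3)).
At (3, -4): H = diag(-30, 18).
The eigenvalues have opposite signs, so H is indefinite: a saddle point.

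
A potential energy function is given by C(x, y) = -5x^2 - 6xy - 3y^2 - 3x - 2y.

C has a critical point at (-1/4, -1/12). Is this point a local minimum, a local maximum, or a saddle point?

local maximum

The Hessian of C is constant: H = [[-10, -6], [-6, -6]].
det(H) = (-10)·(-6) − (-6)² = 24.
det(H) > 0 and tr(H) = -16 < 0, so H is negative definite and the point is a local maximum.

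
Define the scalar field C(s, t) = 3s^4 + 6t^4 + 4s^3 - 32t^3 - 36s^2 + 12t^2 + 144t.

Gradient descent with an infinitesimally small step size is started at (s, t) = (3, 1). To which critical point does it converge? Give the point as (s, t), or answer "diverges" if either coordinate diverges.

C is separable, so gradient descent decouples: s follows -∂C/∂s, t follows -∂C/∂t.
∂C/∂s = 12s(s - 2)(s + 3); at s=3 this is 216, so s decreases.
∂C/∂t = 24(t - 3)(t - 2)(t + 1); at t=1 this is 96, so t decreases.
s converges to its nearest critical value 2 (a local min of the s-part); t converges to -1. The iterate converges to (2, -1).

(2, -1)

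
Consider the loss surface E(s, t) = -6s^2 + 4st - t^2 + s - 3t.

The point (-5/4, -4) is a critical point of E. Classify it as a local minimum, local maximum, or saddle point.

local maximum

The Hessian of E is constant: H = [[-12, 4], [4, -2]].
det(H) = (-12)·(-2) − 4² = 8.
det(H) > 0 and tr(H) = -14 < 0, so H is negative definite and the point is a local maximum.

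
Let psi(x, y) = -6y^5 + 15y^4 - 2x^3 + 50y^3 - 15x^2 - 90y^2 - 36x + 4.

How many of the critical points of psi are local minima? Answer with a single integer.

psi separates as a function of x plus a function of y, so ∇psi=0 decouples.
∂psi/∂x = -6(x + 2)(x + 3) = 0 at x ∈ {-3, -2}; ∂psi/∂y = -30y(y - 3)(y - 1)(y + 2) = 0 at y ∈ {-2, 0, 1, 3}.
The Hessian is diagonal: diag(psi_xx, psi_yy). Second derivatives: psi_xx(-3)=6, psi_xx(-2)=-6; psi_yy(-2)=900, psi_yy(0)=-180, psi_yy(1)=180, psi_yy(3)=-900.
Local minima occur where both diagonal entries positive: (-3, -2), (-3, 1). Count: 2.

2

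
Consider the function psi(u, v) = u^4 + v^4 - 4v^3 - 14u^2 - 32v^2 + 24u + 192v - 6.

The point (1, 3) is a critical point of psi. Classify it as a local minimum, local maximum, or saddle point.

local maximum

The mixed partial ∂²psi/∂u∂v is 0, so the Hessian at any point is diag(psi_uu, psi_vv) = diag(4(3u^2 - 7), 4(3v^2 - 6v - 16)).
At (1, 3): H = diag(-16, -28).
Both eigenvalues are negative, so H is negative definite: a local maximum.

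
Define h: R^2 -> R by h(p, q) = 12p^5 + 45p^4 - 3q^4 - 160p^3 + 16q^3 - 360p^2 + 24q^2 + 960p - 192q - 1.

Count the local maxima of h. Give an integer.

4

h separates as a function of p plus a function of q, so ∇h=0 decouples.
∂h/∂p = 60(p - 2)(p - 1)(p + 2)(p + 4) = 0 at p ∈ {-4, -2, 1, 2}; ∂h/∂q = -12(q - 4)(q - 2)(q + 2) = 0 at q ∈ {-2, 2, 4}.
The Hessian is diagonal: diag(h_pp, h_qq). Second derivatives: h_pp(-4)=-3600, h_pp(-2)=1440, h_pp(1)=-900, h_pp(2)=1440; h_qq(-2)=-288, h_qq(2)=96, h_qq(4)=-144.
Local maxima occur where both diagonal entries negative: (-4, -2), (-4, 4), (1, -2), (1, 4). Count: 4.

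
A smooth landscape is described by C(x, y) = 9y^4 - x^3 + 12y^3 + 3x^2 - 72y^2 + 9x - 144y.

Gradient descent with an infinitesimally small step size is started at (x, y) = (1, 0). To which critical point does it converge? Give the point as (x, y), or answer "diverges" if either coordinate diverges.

C is separable, so gradient descent decouples: x follows -∂C/∂x, y follows -∂C/∂y.
∂C/∂x = -3(x - 3)(x + 1); at x=1 this is 12, so x decreases.
∂C/∂y = 36(y - 2)(y + 1)(y + 2); at y=0 this is -144, so y increases.
x converges to its nearest critical value -1 (a local min of the x-part); y converges to 2. The iterate converges to (-1, 2).

(-1, 2)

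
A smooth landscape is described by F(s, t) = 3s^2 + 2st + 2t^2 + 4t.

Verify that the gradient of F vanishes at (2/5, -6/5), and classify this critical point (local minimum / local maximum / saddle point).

local minimum

∇F = (6s + 2t, 2s + 4t + 4); substituting (2/5, -6/5) gives ∇F = (0, 0), so (2/5, -6/5) is indeed a critical point.
The Hessian of F is constant: H = [[6, 2], [2, 4]].
det(H) = 6·4 − 2² = 20.
det(H) > 0 and tr(H) = 10 > 0, so H is positive definite and the point is a local minimum.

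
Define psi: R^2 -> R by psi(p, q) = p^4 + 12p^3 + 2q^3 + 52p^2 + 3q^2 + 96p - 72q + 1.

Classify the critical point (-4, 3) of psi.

local minimum

The mixed partial ∂²psi/∂p∂q is 0, so the Hessian at any point is diag(psi_pp, psi_qq) = diag(4(3p^2 + 18p + 26), 6(2q + 1)).
At (-4, 3): H = diag(8, 42).
Both eigenvalues are positive, so H is positive definite: a local minimum.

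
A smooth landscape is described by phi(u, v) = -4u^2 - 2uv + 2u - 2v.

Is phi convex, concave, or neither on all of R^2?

phi is quadratic, so its Hessian is the constant matrix H = [[-8, -2], [-2, 0]].
det(H) = -4, tr(H) = -8.
det(H) < 0, so H is indefinite: neither convex nor concave.

neither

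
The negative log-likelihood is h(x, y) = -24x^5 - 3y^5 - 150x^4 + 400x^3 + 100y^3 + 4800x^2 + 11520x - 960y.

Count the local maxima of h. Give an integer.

h separates as a function of x plus a function of y, so ∇h=0 decouples.
∂h/∂x = -120(x - 4)(x + 2)(x + 3)(x + 4) = 0 at x ∈ {-4, -3, -2, 4}; ∂h/∂y = -15(y - 4)(y - 2)(y + 2)(y + 4) = 0 at y ∈ {-4, -2, 2, 4}.
The Hessian is diagonal: diag(h_xx, h_yy). Second derivatives: h_xx(-4)=1920, h_xx(-3)=-840, h_xx(-2)=1440, h_xx(4)=-40320; h_yy(-4)=1440, h_yy(-2)=-720, h_yy(2)=720, h_yy(4)=-1440.
Local maxima occur where both diagonal entries negative: (-3, -2), (-3, 4), (4, -2), (4, 4). Count: 4.

4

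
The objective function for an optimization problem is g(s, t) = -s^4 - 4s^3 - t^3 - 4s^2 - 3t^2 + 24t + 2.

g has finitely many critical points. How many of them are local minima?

g separates as a function of s plus a function of t, so ∇g=0 decouples.
∂g/∂s = -4s(s + 1)(s + 2) = 0 at s ∈ {-2, -1, 0}; ∂g/∂t = -3(t - 2)(t + 4) = 0 at t ∈ {-4, 2}.
The Hessian is diagonal: diag(g_ss, g_tt). Second derivatives: g_ss(-2)=-8, g_ss(-1)=4, g_ss(0)=-8; g_tt(-4)=18, g_tt(2)=-18.
Local minima occur where both diagonal entries positive: (-1, -4). Count: 1.

1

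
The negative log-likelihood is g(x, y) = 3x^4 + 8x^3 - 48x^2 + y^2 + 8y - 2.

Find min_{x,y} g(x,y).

g(x,y) separates as P(x) + Q(y) − 2, so its minimum is min P + min Q − 2.
P'(x) = 12x(x - 2)(x + 4) vanishes at x ∈ {-4, 0, 2}; Q'(y) = 2y + 8 vanishes at y ∈ {-4}.
Local minima of P (where P''>0): P(-4)=-512, P(2)=-80. Local minima of Q: Q(-4)=-16.
So the global minimum of g is P(-4) + Q(-4) − 2 = -512 − 16 − 2 = -530, attained at (-4, -4).

-530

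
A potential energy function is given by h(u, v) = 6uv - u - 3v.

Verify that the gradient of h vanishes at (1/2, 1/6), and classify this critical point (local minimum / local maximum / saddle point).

∇h = (6v - 1, 6u - 3); substituting (1/2, 1/6) gives ∇h = (0, 0), so (1/2, 1/6) is indeed a critical point.
The Hessian of h is constant: H = [[0, 6], [6, 0]].
det(H) = 0·0 − 6² = -36.
Since det(H) < 0, H is indefinite and the critical point is a saddle point.

saddle point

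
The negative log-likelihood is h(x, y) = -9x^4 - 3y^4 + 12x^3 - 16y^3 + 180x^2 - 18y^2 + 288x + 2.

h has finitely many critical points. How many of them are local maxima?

h separates as a function of x plus a function of y, so ∇h=0 decouples.
∂h/∂x = -36(x - 4)(x + 1)(x + 2) = 0 at x ∈ {-2, -1, 4}; ∂h/∂y = -12y(y + 1)(y + 3) = 0 at y ∈ {-3, -1, 0}.
The Hessian is diagonal: diag(h_xx, h_yy). Second derivatives: h_xx(-2)=-216, h_xx(-1)=180, h_xx(4)=-1080; h_yy(-3)=-72, h_yy(-1)=24, h_yy(0)=-36.
Local maxima occur where both diagonal entries negative: (-2, -3), (-2, 0), (4, -3), (4, 0). Count: 4.

4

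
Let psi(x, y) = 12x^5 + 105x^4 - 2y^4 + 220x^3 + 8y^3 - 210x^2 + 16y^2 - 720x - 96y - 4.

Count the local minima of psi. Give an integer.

2

psi separates as a function of x plus a function of y, so ∇psi=0 decouples.
∂psi/∂x = 60(x - 1)(x + 1)(x + 3)(x + 4) = 0 at x ∈ {-4, -3, -1, 1}; ∂psi/∂y = -8(y - 3)(y - 2)(y + 2) = 0 at y ∈ {-2, 2, 3}.
The Hessian is diagonal: diag(psi_xx, psi_yy). Second derivatives: psi_xx(-4)=-900, psi_xx(-3)=480, psi_xx(-1)=-720, psi_xx(1)=2400; psi_yy(-2)=-160, psi_yy(2)=32, psi_yy(3)=-40.
Local minima occur where both diagonal entries positive: (-3, 2), (1, 2). Count: 2.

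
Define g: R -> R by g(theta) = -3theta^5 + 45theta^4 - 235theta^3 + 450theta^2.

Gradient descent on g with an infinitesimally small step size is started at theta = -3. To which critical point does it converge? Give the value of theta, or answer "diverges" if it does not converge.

g'(theta) = -15theta(theta - 5)(theta - 4)(theta - 3), so g'(-3) = -15120.
Gradient descent moves in the -g' direction, i.e. theta is increasing.
The nearest critical point in that direction is theta = 0, where g'' = 900 > 0 (a local minimum). The iterate converges there.

0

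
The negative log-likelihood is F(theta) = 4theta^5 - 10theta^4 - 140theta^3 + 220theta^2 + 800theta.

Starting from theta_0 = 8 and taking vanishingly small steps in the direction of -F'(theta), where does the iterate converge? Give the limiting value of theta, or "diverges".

F'(theta) = 20(theta - 5)(theta - 2)(theta + 1)(theta + 4), so F'(8) = 38880.
Gradient descent moves in the -F' direction, i.e. theta is decreasing.
The nearest critical point in that direction is theta = 5, where F'' = 3240 > 0 (a local minimum). The iterate converges there.

5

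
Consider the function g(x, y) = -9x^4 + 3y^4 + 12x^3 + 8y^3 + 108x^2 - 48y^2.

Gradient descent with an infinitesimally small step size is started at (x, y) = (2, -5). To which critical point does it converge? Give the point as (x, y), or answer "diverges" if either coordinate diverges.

g is separable, so gradient descent decouples: x follows -∂g/∂x, y follows -∂g/∂y.
∂g/∂x = -36x(x - 3)(x + 2); at x=2 this is 288, so x decreases.
∂g/∂y = 12y(y - 2)(y + 4); at y=-5 this is -420, so y increases.
x converges to its nearest critical value 0 (a local min of the x-part); y converges to -4. The iterate converges to (0, -4).

(0, -4)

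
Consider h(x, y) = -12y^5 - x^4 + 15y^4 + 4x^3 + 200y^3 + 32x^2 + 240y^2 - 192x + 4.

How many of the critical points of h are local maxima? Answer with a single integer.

4

h separates as a function of x plus a function of y, so ∇h=0 decouples.
∂h/∂x = -4(x - 4)(x - 3)(x + 4) = 0 at x ∈ {-4, 3, 4}; ∂h/∂y = -60y(y - 4)(y + 1)(y + 2) = 0 at y ∈ {-2, -1, 0, 4}.
The Hessian is diagonal: diag(h_xx, h_yy). Second derivatives: h_xx(-4)=-224, h_xx(3)=28, h_xx(4)=-32; h_yy(-2)=720, h_yy(-1)=-300, h_yy(0)=480, h_yy(4)=-7200.
Local maxima occur where both diagonal entries negative: (-4, -1), (-4, 4), (4, -1), (4, 4). Count: 4.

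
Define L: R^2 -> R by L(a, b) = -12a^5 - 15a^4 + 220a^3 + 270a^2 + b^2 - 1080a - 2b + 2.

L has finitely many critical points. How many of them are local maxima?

L separates as a function of a plus a function of b, so ∇L=0 decouples.
∂L/∂a = -60(a - 3)(a - 1)(a + 2)(a + 3) = 0 at a ∈ {-3, -2, 1, 3}; ∂L/∂b = 2(b - 1) = 0 at b ∈ {1}.
The Hessian is diagonal: diag(L_aa, L_bb). Second derivatives: L_aa(-3)=1440, L_aa(-2)=-900, L_aa(1)=1440, L_aa(3)=-3600; L_bb(1)=2.
Local maxima occur where both diagonal entries negative: none. Count: 0.

0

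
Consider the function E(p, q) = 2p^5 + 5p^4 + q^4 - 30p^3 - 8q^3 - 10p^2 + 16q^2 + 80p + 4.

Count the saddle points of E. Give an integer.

6

E separates as a function of p plus a function of q, so ∇E=0 decouples.
∂E/∂p = 10(p - 2)(p - 1)(p + 1)(p + 4) = 0 at p ∈ {-4, -1, 1, 2}; ∂E/∂q = 4q(q - 4)(q - 2) = 0 at q ∈ {0, 2, 4}.
The Hessian is diagonal: diag(E_pp, E_qq). Second derivatives: E_pp(-4)=-900, E_pp(-1)=180, E_pp(1)=-100, E_pp(2)=180; E_qq(0)=32, E_qq(2)=-16, E_qq(4)=32.
Saddle points occur where the two diagonal entries have opposite signs: (-4, 0), (-4, 4), (-1, 2), (1, 0), (1, 4), (2, 2). Count: 6.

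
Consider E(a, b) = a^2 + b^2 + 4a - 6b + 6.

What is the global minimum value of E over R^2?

E(a,b) separates as P(a) + Q(b) + 6, so its minimum is min P + min Q + 6.
P'(a) = 2a + 4 vanishes at a ∈ {-2}; Q'(b) = 2b - 6 vanishes at b ∈ {3}.
Local minima of P (where P''>0): P(-2)=-4. Local minima of Q: Q(3)=-9.
So the global minimum of E is P(-2) + Q(3) + 6 = -4 − 9 + 6 = -7, attained at (-2, 3).

-7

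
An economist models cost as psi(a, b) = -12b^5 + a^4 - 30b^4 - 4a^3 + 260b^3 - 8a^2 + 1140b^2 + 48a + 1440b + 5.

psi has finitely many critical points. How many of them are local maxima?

psi separates as a function of a plus a function of b, so ∇psi=0 decouples.
∂psi/∂a = 4(a - 3)(a - 2)(a + 2) = 0 at a ∈ {-2, 2, 3}; ∂psi/∂b = -60(b - 4)(b + 1)(b + 2)(b + 3) = 0 at b ∈ {-3, -2, -1, 4}.
The Hessian is diagonal: diag(psi_aa, psi_bb). Second derivatives: psi_aa(-2)=80, psi_aa(2)=-16, psi_aa(3)=20; psi_bb(-3)=840, psi_bb(-2)=-360, psi_bb(-1)=600, psi_bb(4)=-12600.
Local maxima occur where both diagonal entries negative: (2, -2), (2, 4). Count: 2.

2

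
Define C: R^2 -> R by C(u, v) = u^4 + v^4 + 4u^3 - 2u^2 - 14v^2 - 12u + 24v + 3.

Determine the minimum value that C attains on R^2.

C(u,v) separates as P(u) + Q(v) + 3, so its minimum is min P + min Q + 3.
P'(u) = 4(u - 1)(u + 1)(u + 3) vanishes at u ∈ {-3, -1, 1}; Q'(v) = 4(v - 2)(v - 1)(v + 3) vanishes at v ∈ {-3, 1, 2}.
Local minima of P (where P''>0): P(-3)=-9, P(1)=-9. Local minima of Q: Q(-3)=-117, Q(2)=8.
So the global minimum of C is P(-3) + Q(-3) + 3 = -9 − 117 + 3 = -123, attained at (-3, -3).

-123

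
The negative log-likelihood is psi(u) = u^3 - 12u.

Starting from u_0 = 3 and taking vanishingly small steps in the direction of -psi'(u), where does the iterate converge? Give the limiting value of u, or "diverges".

2

psi'(u) = 3(u - 2)(u + 2), so psi'(3) = 15.
Gradient descent moves in the -psi' direction, i.e. u is decreasing.
The nearest critical point in that direction is u = 2, where psi'' = 12 > 0 (a local minimum). The iterate converges there.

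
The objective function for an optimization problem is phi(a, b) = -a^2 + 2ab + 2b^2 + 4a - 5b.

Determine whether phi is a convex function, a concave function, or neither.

neither

phi is quadratic, so its Hessian is the constant matrix H = [[-2, 2], [2, 4]].
det(H) = -12, tr(H) = 2.
det(H) < 0, so H is indefinite: neither convex nor concave.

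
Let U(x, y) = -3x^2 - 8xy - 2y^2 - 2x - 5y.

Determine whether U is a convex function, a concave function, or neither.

neither

U is quadratic, so its Hessian is the constant matrix H = [[-6, -8], [-8, -4]].
det(H) = -40, tr(H) = -10.
det(H) < 0, so H is indefinite: neither convex nor concave.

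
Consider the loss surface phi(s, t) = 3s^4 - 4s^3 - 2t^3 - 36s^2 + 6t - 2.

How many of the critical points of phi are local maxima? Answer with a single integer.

1

phi separates as a function of s plus a function of t, so ∇phi=0 decouples.
∂phi/∂s = 12s(s - 3)(s + 2) = 0 at s ∈ {-2, 0, 3}; ∂phi/∂t = -6(t - 1)(t + 1) = 0 at t ∈ {-1, 1}.
The Hessian is diagonal: diag(phi_ss, phi_tt). Second derivatives: phi_ss(-2)=120, phi_ss(0)=-72, phi_ss(3)=180; phi_tt(-1)=12, phi_tt(1)=-12.
Local maxima occur where both diagonal entries negative: (0, 1). Count: 1.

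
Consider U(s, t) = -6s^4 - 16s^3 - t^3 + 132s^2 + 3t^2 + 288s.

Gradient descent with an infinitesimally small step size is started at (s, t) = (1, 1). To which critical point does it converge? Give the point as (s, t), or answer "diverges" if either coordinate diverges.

U is separable, so gradient descent decouples: s follows -∂U/∂s, t follows -∂U/∂t.
∂U/∂s = -24(s - 3)(s + 1)(s + 4); at s=1 this is 480, so s decreases.
∂U/∂t = -3t(t - 2); at t=1 this is 3, so t decreases.
s converges to its nearest critical value -1 (a local min of the s-part); t converges to 0. The iterate converges to (-1, 0).

(-1, 0)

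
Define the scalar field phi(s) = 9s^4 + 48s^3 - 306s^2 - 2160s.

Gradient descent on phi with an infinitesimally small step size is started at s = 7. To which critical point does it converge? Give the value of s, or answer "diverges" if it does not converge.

4

phi'(s) = 36(s - 4)(s + 3)(s + 5), so phi'(7) = 12960.
Gradient descent moves in the -phi' direction, i.e. s is decreasing.
The nearest critical point in that direction is s = 4, where phi'' = 2268 > 0 (a local minimum). The iterate converges there.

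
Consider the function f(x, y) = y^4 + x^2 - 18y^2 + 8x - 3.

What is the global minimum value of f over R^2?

-100

f(x,y) separates as P(x) + Q(y) − 3, so its minimum is min P + min Q − 3.
P'(x) = 2x + 8 vanishes at x ∈ {-4}; Q'(y) = 4y(y - 3)(y + 3) vanishes at y ∈ {-3, 0, 3}.
Local minima of P (where P''>0): P(-4)=-16. Local minima of Q: Q(-3)=-81, Q(3)=-81.
So the global minimum of f is P(-4) + Q(-3) − 3 = -16 − 81 − 3 = -100, attained at (-4, -3).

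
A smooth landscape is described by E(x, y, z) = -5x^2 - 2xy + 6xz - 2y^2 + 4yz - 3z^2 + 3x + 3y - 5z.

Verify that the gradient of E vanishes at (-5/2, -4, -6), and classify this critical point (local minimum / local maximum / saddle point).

∇E = (-10x - 2y + 6z + 3, -2x - 4y + 4z + 3, 6x + 4y - 6z - 5); substituting (-5/2, -4, -6) gives ∇E = (0, 0, 0), so (-5/2, -4, -6) is indeed a critical point.
The Hessian is constant: H = [[-10, -2, 6], [-2, -4, 4], [6, 4, -6]].
Leading principal minors: Δ₁ = -10, Δ₂ = 36, Δ₃ = -8.
The minors alternate sign starting negative (−, +, −), so H is negative definite: a local maximum.

local maximum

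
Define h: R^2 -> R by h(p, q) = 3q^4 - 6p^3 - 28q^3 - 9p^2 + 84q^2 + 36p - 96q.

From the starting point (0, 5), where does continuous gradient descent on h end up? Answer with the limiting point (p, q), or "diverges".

(-2, 4)

h is separable, so gradient descent decouples: p follows -∂h/∂p, q follows -∂h/∂q.
∂h/∂p = -18(p - 1)(p + 2); at p=0 this is 36, so p decreases.
∂h/∂q = 12(q - 4)(q - 2)(q - 1); at q=5 this is 144, so q decreases.
p converges to its nearest critical value -2 (a local min of the p-part); q converges to 4. The iterate converges to (-2, 4).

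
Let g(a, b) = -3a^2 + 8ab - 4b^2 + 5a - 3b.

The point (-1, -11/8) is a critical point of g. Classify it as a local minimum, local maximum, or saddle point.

saddle point

The Hessian of g is constant: H = [[-6, 8], [8, -8]].
det(H) = (-6)·(-8) − 8² = -16.
Since det(H) < 0, H is indefinite and the critical point is a saddle point.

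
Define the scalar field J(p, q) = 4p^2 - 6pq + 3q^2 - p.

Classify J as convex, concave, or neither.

convex

J is quadratic, so its Hessian is the constant matrix H = [[8, -6], [-6, 6]].
det(H) = 12, tr(H) = 14.
det(H) > 0 and tr(H) > 0, so H is positive definite everywhere: convex.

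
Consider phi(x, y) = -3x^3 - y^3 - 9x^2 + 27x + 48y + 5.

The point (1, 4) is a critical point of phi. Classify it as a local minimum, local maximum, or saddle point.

The mixed partial ∂²phi/∂x∂y is 0, so the Hessian at any point is diag(phi_xx, phi_yy) = diag(-18(x + 1), -6y).
At (1, 4): H = diag(-36, -24).
Both eigenvalues are negative, so H is negative definite: a local maximum.

local maximum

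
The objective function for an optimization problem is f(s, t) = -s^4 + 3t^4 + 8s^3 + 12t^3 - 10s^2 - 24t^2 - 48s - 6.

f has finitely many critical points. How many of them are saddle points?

f separates as a function of s plus a function of t, so ∇f=0 decouples.
∂f/∂s = -4(s - 4)(s - 3)(s + 1) = 0 at s ∈ {-1, 3, 4}; ∂f/∂t = 12t(t - 1)(t + 4) = 0 at t ∈ {-4, 0, 1}.
The Hessian is diagonal: diag(f_ss, f_tt). Second derivatives: f_ss(-1)=-80, f_ss(3)=16, f_ss(4)=-20; f_tt(-4)=240, f_tt(0)=-48, f_tt(1)=60.
Saddle points occur where the two diagonal entries have opposite signs: (-1, -4), (-1, 1), (3, 0), (4, -4), (4, 1). Count: 5.

5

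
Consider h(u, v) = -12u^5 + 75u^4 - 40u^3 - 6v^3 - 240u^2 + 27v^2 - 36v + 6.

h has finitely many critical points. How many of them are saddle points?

4

h separates as a function of u plus a function of v, so ∇h=0 decouples.
∂h/∂u = -60u(u - 4)(u - 2)(u + 1) = 0 at u ∈ {-1, 0, 2, 4}; ∂h/∂v = -18(v - 2)(v - 1) = 0 at v ∈ {1, 2}.
The Hessian is diagonal: diag(h_uu, h_vv). Second derivatives: h_uu(-1)=900, h_uu(0)=-480, h_uu(2)=720, h_uu(4)=-2400; h_vv(1)=18, h_vv(2)=-18.
Saddle points occur where the two diagonal entries have opposite signs: (-1, 2), (0, 1), (2, 2), (4, 1). Count: 4.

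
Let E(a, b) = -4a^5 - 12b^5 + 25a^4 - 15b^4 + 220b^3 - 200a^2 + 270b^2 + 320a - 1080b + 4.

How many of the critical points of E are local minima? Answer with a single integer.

4

E separates as a function of a plus a function of b, so ∇E=0 decouples.
∂E/∂a = -20(a - 4)(a - 2)(a - 1)(a + 2) = 0 at a ∈ {-2, 1, 2, 4}; ∂E/∂b = -60(b - 3)(b - 1)(b + 2)(b + 3) = 0 at b ∈ {-3, -2, 1, 3}.
The Hessian is diagonal: diag(E_aa, E_bb). Second derivatives: E_aa(-2)=1440, E_aa(1)=-180, E_aa(2)=160, E_aa(4)=-720; E_bb(-3)=1440, E_bb(-2)=-900, E_bb(1)=1440, E_bb(3)=-3600.
Local minima occur where both diagonal entries positive: (-2, -3), (-2, 1), (2, -3), (2, 1). Count: 4.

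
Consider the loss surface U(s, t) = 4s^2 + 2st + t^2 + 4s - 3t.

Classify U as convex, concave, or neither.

convex

U is quadratic, so its Hessian is the constant matrix H = [[8, 2], [2, 2]].
det(H) = 12, tr(H) = 10.
det(H) > 0 and tr(H) > 0, so H is positive definite everywhere: convex.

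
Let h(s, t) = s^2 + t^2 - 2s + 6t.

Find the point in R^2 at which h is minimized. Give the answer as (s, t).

(1, -3)

h(s,t) separates as P(s) + Q(t), so its minimum is min P + min Q.
P'(s) = 2s - 2 vanishes at s ∈ {1}; Q'(t) = 2(t + 3) vanishes at t ∈ {-3}.
Local minima of P (where P''>0): P(1)=-1. Local minima of Q: Q(-3)=-9.
So the global minimum of h is P(1) + Q(-3) = -1 − 9 = -10, attained at (1, -3).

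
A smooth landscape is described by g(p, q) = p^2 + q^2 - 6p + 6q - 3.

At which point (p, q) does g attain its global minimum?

g(p,q) separates as A(p) + B(q) − 3, so its minimum is min A + min B − 3.
A'(p) = 2p - 6 vanishes at p ∈ {3}; B'(q) = 2q + 6 vanishes at q ∈ {-3}.
Local minima of A (where A''>0): A(3)=-9. Local minima of B: B(-3)=-9.
So the global minimum of g is A(3) + B(-3) − 3 = -9 − 9 − 3 = -21, attained at (3, -3).

(3, -3)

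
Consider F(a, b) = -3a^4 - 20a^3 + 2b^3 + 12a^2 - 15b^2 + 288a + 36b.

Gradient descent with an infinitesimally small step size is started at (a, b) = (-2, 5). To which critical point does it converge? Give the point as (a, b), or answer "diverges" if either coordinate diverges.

F is separable, so gradient descent decouples: a follows -∂F/∂a, b follows -∂F/∂b.
∂F/∂a = -12(a - 2)(a + 3)(a + 4); at a=-2 this is 96, so a decreases.
∂F/∂b = 6(b - 3)(b - 2); at b=5 this is 36, so b decreases.
a converges to its nearest critical value -3 (a local min of the a-part); b converges to 3. The iterate converges to (-3, 3).

(-3, 3)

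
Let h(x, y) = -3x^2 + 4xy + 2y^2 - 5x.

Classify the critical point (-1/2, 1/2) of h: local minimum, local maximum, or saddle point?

saddle point

The Hessian of h is constant: H = [[-6, 4], [4, 4]].
det(H) = (-6)·4 − 4² = -40.
Since det(H) < 0, H is indefinite and the critical point is a saddle point.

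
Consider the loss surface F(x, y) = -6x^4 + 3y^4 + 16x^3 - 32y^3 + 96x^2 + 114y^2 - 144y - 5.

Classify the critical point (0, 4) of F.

The mixed partial ∂²F/∂x∂y is 0, so the Hessian at any point is diag(F_xx, F_yy) = diag(24(-3x^2 + 4x + 8), 12(3y^2 - 16y + 19)).
At (0, 4): H = diag(192, 36).
Both eigenvalues are positive, so H is positive definite: a local minimum.

local minimum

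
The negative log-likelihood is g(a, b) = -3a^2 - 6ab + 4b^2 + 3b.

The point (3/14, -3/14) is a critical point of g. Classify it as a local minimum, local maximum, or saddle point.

saddle point

The Hessian of g is constant: H = [[-6, -6], [-6, 8]].
det(H) = (-6)·8 − (-6)² = -84.
Since det(H) < 0, H is indefinite and the critical point is a saddle point.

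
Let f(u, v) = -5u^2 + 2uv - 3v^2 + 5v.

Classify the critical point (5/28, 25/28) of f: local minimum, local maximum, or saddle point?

local maximum

The Hessian of f is constant: H = [[-10, 2], [2, -6]].
det(H) = (-10)·(-6) − 2² = 56.
det(H) > 0 and tr(H) = -16 < 0, so H is negative definite and the point is a local maximum.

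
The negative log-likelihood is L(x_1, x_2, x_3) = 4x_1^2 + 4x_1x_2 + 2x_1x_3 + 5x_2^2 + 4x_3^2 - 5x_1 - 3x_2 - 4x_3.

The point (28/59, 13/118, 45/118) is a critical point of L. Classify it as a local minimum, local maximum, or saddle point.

The Hessian is constant: H = [[8, 4, 2], [4, 10, 0], [2, 0, 8]].
Leading principal minors: Δ₁ = 8, Δ₂ = 64, Δ₃ = 472.
All leading minors are positive, so H is positive definite: a local minimum.

local minimum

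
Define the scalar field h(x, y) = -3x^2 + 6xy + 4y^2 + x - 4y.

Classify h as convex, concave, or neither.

neither

h is quadratic, so its Hessian is the constant matrix H = [[-6, 6], [6, 8]].
det(H) = -84, tr(H) = 2.
det(H) < 0, so H is indefinite: neither convex nor concave.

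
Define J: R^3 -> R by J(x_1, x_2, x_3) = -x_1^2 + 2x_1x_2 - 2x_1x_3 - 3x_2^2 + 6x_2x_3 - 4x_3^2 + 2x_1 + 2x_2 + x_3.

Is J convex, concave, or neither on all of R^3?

J is quadratic, so its Hessian is the constant matrix H = [[-2, 2, -2], [2, -6, 6], [-2, 6, -8]].
Leading principal minors: -2, 8, -16.
Signs alternate −, +, − ⇒ H ≺ 0 ⇒ concave.

concave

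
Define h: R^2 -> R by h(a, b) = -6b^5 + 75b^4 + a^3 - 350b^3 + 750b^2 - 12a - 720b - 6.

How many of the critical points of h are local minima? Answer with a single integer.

2

h separates as a function of a plus a function of b, so ∇h=0 decouples.
∂h/∂a = 3(a - 2)(a + 2) = 0 at a ∈ {-2, 2}; ∂h/∂b = -30(b - 4)(b - 3)(b - 2)(b - 1) = 0 at b ∈ {1, 2, 3, 4}.
The Hessian is diagonal: diag(h_aa, h_bb). Second derivatives: h_aa(-2)=-12, h_aa(2)=12; h_bb(1)=180, h_bb(2)=-60, h_bb(3)=60, h_bb(4)=-180.
Local minima occur where both diagonal entries positive: (2, 1), (2, 3). Count: 2.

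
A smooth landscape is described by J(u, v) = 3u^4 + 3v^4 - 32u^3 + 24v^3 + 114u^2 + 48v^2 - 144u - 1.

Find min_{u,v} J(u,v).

-60

J(u,v) separates as P(u) + Q(v) − 1, so its minimum is min P + min Q − 1.
P'(u) = 12(u - 4)(u - 3)(u - 1) vanishes at u ∈ {1, 3, 4}; Q'(v) = 12v(v + 2)(v + 4) vanishes at v ∈ {-4, -2, 0}.
Local minima of P (where P''>0): P(1)=-59, P(4)=-32. Local minima of Q: Q(-4)=0, Q(0)=0.
So the global minimum of J is P(1) + Q(-4) − 1 = -59 + 0 − 1 = -60, attained at (1, -4).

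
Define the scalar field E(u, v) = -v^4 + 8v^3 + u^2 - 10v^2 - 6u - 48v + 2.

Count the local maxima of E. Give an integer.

0

E separates as a function of u plus a function of v, so ∇E=0 decouples.
∂E/∂u = 2(u - 3) = 0 at u ∈ {3}; ∂E/∂v = -4(v - 4)(v - 3)(v + 1) = 0 at v ∈ {-1, 3, 4}.
The Hessian is diagonal: diag(E_uu, E_vv). Second derivatives: E_uu(3)=2; E_vv(-1)=-80, E_vv(3)=16, E_vv(4)=-20.
Local maxima occur where both diagonal entries negative: none. Count: 0.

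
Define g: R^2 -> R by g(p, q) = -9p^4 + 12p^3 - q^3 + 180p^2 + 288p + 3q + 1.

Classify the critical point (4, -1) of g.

The mixed partial ∂²g/∂p∂q is 0, so the Hessian at any point is diag(g_pp, g_qq) = diag(36(-3p^2 + 2p + 10), -6q).
At (4, -1): H = diag(-1080, 6).
The eigenvalues have opposite signs, so H is indefinite: a saddle point.

saddle point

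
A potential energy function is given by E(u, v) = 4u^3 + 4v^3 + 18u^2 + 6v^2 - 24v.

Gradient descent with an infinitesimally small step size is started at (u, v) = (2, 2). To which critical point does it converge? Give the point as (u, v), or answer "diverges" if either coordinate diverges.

E is separable, so gradient descent decouples: u follows -∂E/∂u, v follows -∂E/∂v.
∂E/∂u = 12u(u + 3); at u=2 this is 120, so u decreases.
∂E/∂v = 12(v - 1)(v + 2); at v=2 this is 48, so v decreases.
u converges to its nearest critical value 0 (a local min of the u-part); v converges to 1. The iterate converges to (0, 1).

(0, 1)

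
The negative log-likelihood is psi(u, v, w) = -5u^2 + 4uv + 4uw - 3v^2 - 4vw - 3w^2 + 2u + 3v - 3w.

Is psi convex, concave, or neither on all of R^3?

concave

psi is quadratic, so its Hessian is the constant matrix H = [[-10, 4, 4], [4, -6, -4], [4, -4, -6]].
Leading principal minors: -10, 44, -136.
Signs alternate −, +, − ⇒ H ≺ 0 ⇒ concave.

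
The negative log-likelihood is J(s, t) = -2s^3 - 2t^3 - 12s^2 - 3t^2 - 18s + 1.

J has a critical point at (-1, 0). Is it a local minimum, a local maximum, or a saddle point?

The mixed partial ∂²J/∂s∂t is 0, so the Hessian at any point is diag(J_ss, J_tt) = diag(-12(s + 2), -6(2t + 1)).
At (-1, 0): H = diag(-12, -6).
Both eigenvalues are negative, so H is negative definite: a local maximum.

local maximum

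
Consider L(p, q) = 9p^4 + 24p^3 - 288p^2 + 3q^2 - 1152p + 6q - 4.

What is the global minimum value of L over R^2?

L(p,q) separates as A(p) + B(q) − 4, so its minimum is min A + min B − 4.
A'(p) = 36(p - 4)(p + 2)(p + 4) vanishes at p ∈ {-4, -2, 4}; B'(q) = 6q + 6 vanishes at q ∈ {-1}.
Local minima of A (where A''>0): A(-4)=768, A(4)=-5376. Local minima of B: B(-1)=-3.
So the global minimum of L is A(4) + B(-1) − 4 = -5376 − 3 − 4 = -5383, attained at (4, -1).

-5383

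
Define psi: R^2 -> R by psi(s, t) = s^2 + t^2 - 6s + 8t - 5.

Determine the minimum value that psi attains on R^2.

-30

psi(s,t) separates as P(s) + Q(t) − 5, so its minimum is min P + min Q − 5.
P'(s) = 2s - 6 vanishes at s ∈ {3}; Q'(t) = 2(t + 4) vanishes at t ∈ {-4}.
Local minima of P (where P''>0): P(3)=-9. Local minima of Q: Q(-4)=-16.
So the global minimum of psi is P(3) + Q(-4) − 5 = -9 − 16 − 5 = -30, attained at (3, -4).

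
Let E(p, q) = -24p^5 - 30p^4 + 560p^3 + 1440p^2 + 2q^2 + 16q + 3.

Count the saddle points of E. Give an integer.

E separates as a function of p plus a function of q, so ∇E=0 decouples.
∂E/∂p = -120p(p - 4)(p + 2)(p + 3) = 0 at p ∈ {-3, -2, 0, 4}; ∂E/∂q = 4(q + 4) = 0 at q ∈ {-4}.
The Hessian is diagonal: diag(E_pp, E_qq). Second derivatives: E_pp(-3)=2520, E_pp(-2)=-1440, E_pp(0)=2880, E_pp(4)=-20160; E_qq(-4)=4.
Saddle points occur where the two diagonal entries have opposite signs: (-2, -4), (4, -4). Count: 2.

2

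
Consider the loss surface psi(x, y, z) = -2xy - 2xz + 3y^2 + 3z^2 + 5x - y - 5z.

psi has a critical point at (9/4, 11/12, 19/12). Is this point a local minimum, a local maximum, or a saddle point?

saddle point

The Hessian is constant: H = [[0, -2, -2], [-2, 6, 0], [-2, 0, 6]].
Leading principal minors: Δ₁ = 0, Δ₂ = -4, Δ₃ = -48.
The minors fit neither the all-positive nor the alternating-sign pattern, so H is indefinite: a saddle point.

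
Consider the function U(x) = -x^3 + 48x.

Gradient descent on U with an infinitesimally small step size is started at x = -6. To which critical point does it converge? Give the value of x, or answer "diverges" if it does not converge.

-4

U'(x) = -3(x - 4)(x + 4), so U'(-6) = -60.
Gradient descent moves in the -U' direction, i.e. x is increasing.
The nearest critical point in that direction is x = -4, where U'' = 24 > 0 (a local minimum). The iterate converges there.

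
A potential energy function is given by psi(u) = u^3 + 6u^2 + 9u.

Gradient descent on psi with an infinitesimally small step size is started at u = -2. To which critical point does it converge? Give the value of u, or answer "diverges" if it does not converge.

psi'(u) = 3(u + 1)(u + 3), so psi'(-2) = -3.
Gradient descent moves in the -psi' direction, i.e. u is increasing.
The nearest critical point in that direction is u = -1, where psi'' = 6 > 0 (a local minimum). The iterate converges there.

-1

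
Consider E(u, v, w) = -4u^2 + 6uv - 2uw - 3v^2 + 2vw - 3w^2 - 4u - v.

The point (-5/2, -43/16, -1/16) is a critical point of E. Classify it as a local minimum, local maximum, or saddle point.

The Hessian is constant: H = [[-8, 6, -2], [6, -6, 2], [-2, 2, -6]].
Leading principal minors: Δ₁ = -8, Δ₂ = 12, Δ₃ = -64.
The minors alternate sign starting negative (−, +, −), so H is negative definite: a local maximum.

local maximum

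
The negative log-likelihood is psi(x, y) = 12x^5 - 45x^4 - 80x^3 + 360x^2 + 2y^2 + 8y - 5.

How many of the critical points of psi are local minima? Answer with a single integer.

2

psi separates as a function of x plus a function of y, so ∇psi=0 decouples.
∂psi/∂x = 60x(x - 3)(x - 2)(x + 2) = 0 at x ∈ {-2, 0, 2, 3}; ∂psi/∂y = 4(y + 2) = 0 at y ∈ {-2}.
The Hessian is diagonal: diag(psi_xx, psi_yy). Second derivatives: psi_xx(-2)=-2400, psi_xx(0)=720, psi_xx(2)=-480, psi_xx(3)=900; psi_yy(-2)=4.
Local minima occur where both diagonal entries positive: (0, -2), (3, -2). Count: 2.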